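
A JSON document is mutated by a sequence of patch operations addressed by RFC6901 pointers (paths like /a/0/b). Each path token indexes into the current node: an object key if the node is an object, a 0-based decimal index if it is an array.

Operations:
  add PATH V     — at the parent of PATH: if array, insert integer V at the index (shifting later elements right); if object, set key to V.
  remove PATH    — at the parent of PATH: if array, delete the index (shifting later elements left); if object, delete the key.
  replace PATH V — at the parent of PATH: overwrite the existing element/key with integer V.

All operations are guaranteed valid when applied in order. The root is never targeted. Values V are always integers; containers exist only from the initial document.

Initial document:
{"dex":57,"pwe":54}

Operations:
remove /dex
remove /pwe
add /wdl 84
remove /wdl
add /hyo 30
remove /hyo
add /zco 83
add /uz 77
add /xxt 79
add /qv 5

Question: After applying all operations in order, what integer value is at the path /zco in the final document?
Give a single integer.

Answer: 83

Derivation:
After op 1 (remove /dex): {"pwe":54}
After op 2 (remove /pwe): {}
After op 3 (add /wdl 84): {"wdl":84}
After op 4 (remove /wdl): {}
After op 5 (add /hyo 30): {"hyo":30}
After op 6 (remove /hyo): {}
After op 7 (add /zco 83): {"zco":83}
After op 8 (add /uz 77): {"uz":77,"zco":83}
After op 9 (add /xxt 79): {"uz":77,"xxt":79,"zco":83}
After op 10 (add /qv 5): {"qv":5,"uz":77,"xxt":79,"zco":83}
Value at /zco: 83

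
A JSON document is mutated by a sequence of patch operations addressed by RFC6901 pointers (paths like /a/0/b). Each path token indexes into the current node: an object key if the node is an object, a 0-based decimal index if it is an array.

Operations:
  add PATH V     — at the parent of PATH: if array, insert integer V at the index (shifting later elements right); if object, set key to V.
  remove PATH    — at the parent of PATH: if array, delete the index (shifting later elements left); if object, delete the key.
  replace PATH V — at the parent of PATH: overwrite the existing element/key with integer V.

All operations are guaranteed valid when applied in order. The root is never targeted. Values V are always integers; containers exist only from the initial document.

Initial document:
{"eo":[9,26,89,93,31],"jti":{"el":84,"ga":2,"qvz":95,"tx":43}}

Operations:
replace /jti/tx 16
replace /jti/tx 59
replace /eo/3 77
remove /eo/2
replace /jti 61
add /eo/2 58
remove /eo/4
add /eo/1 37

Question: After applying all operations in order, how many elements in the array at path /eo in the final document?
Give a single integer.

After op 1 (replace /jti/tx 16): {"eo":[9,26,89,93,31],"jti":{"el":84,"ga":2,"qvz":95,"tx":16}}
After op 2 (replace /jti/tx 59): {"eo":[9,26,89,93,31],"jti":{"el":84,"ga":2,"qvz":95,"tx":59}}
After op 3 (replace /eo/3 77): {"eo":[9,26,89,77,31],"jti":{"el":84,"ga":2,"qvz":95,"tx":59}}
After op 4 (remove /eo/2): {"eo":[9,26,77,31],"jti":{"el":84,"ga":2,"qvz":95,"tx":59}}
After op 5 (replace /jti 61): {"eo":[9,26,77,31],"jti":61}
After op 6 (add /eo/2 58): {"eo":[9,26,58,77,31],"jti":61}
After op 7 (remove /eo/4): {"eo":[9,26,58,77],"jti":61}
After op 8 (add /eo/1 37): {"eo":[9,37,26,58,77],"jti":61}
Size at path /eo: 5

Answer: 5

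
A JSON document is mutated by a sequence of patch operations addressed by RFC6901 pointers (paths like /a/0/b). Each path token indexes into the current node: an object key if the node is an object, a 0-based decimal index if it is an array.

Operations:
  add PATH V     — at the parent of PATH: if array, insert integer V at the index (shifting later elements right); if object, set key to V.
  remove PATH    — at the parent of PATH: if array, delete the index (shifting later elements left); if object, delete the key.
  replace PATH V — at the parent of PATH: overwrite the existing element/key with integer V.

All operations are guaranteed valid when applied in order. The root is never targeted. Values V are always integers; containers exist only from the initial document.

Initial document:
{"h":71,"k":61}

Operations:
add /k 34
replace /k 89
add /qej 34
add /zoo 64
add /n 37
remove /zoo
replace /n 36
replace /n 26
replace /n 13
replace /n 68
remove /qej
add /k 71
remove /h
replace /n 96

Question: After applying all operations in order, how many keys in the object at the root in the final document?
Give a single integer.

After op 1 (add /k 34): {"h":71,"k":34}
After op 2 (replace /k 89): {"h":71,"k":89}
After op 3 (add /qej 34): {"h":71,"k":89,"qej":34}
After op 4 (add /zoo 64): {"h":71,"k":89,"qej":34,"zoo":64}
After op 5 (add /n 37): {"h":71,"k":89,"n":37,"qej":34,"zoo":64}
After op 6 (remove /zoo): {"h":71,"k":89,"n":37,"qej":34}
After op 7 (replace /n 36): {"h":71,"k":89,"n":36,"qej":34}
After op 8 (replace /n 26): {"h":71,"k":89,"n":26,"qej":34}
After op 9 (replace /n 13): {"h":71,"k":89,"n":13,"qej":34}
After op 10 (replace /n 68): {"h":71,"k":89,"n":68,"qej":34}
After op 11 (remove /qej): {"h":71,"k":89,"n":68}
After op 12 (add /k 71): {"h":71,"k":71,"n":68}
After op 13 (remove /h): {"k":71,"n":68}
After op 14 (replace /n 96): {"k":71,"n":96}
Size at the root: 2

Answer: 2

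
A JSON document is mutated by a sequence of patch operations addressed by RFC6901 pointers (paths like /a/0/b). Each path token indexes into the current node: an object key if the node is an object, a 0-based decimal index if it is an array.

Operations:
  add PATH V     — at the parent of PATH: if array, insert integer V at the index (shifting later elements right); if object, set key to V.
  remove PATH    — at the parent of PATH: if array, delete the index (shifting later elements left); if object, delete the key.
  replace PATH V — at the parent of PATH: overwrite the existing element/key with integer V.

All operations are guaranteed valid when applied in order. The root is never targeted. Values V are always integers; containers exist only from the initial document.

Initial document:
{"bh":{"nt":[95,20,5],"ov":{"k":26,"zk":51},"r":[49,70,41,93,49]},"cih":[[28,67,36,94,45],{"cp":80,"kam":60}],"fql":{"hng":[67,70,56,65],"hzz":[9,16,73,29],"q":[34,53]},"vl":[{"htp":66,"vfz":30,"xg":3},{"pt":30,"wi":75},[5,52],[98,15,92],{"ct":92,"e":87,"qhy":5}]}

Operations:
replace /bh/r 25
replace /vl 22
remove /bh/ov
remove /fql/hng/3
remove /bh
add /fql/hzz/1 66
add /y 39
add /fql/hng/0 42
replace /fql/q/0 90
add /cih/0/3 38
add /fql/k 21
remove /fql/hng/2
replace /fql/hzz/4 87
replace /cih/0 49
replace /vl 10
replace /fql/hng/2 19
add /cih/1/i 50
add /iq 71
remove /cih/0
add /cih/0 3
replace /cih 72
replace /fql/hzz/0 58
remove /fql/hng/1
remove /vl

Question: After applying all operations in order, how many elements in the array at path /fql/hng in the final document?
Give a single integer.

After op 1 (replace /bh/r 25): {"bh":{"nt":[95,20,5],"ov":{"k":26,"zk":51},"r":25},"cih":[[28,67,36,94,45],{"cp":80,"kam":60}],"fql":{"hng":[67,70,56,65],"hzz":[9,16,73,29],"q":[34,53]},"vl":[{"htp":66,"vfz":30,"xg":3},{"pt":30,"wi":75},[5,52],[98,15,92],{"ct":92,"e":87,"qhy":5}]}
After op 2 (replace /vl 22): {"bh":{"nt":[95,20,5],"ov":{"k":26,"zk":51},"r":25},"cih":[[28,67,36,94,45],{"cp":80,"kam":60}],"fql":{"hng":[67,70,56,65],"hzz":[9,16,73,29],"q":[34,53]},"vl":22}
After op 3 (remove /bh/ov): {"bh":{"nt":[95,20,5],"r":25},"cih":[[28,67,36,94,45],{"cp":80,"kam":60}],"fql":{"hng":[67,70,56,65],"hzz":[9,16,73,29],"q":[34,53]},"vl":22}
After op 4 (remove /fql/hng/3): {"bh":{"nt":[95,20,5],"r":25},"cih":[[28,67,36,94,45],{"cp":80,"kam":60}],"fql":{"hng":[67,70,56],"hzz":[9,16,73,29],"q":[34,53]},"vl":22}
After op 5 (remove /bh): {"cih":[[28,67,36,94,45],{"cp":80,"kam":60}],"fql":{"hng":[67,70,56],"hzz":[9,16,73,29],"q":[34,53]},"vl":22}
After op 6 (add /fql/hzz/1 66): {"cih":[[28,67,36,94,45],{"cp":80,"kam":60}],"fql":{"hng":[67,70,56],"hzz":[9,66,16,73,29],"q":[34,53]},"vl":22}
After op 7 (add /y 39): {"cih":[[28,67,36,94,45],{"cp":80,"kam":60}],"fql":{"hng":[67,70,56],"hzz":[9,66,16,73,29],"q":[34,53]},"vl":22,"y":39}
After op 8 (add /fql/hng/0 42): {"cih":[[28,67,36,94,45],{"cp":80,"kam":60}],"fql":{"hng":[42,67,70,56],"hzz":[9,66,16,73,29],"q":[34,53]},"vl":22,"y":39}
After op 9 (replace /fql/q/0 90): {"cih":[[28,67,36,94,45],{"cp":80,"kam":60}],"fql":{"hng":[42,67,70,56],"hzz":[9,66,16,73,29],"q":[90,53]},"vl":22,"y":39}
After op 10 (add /cih/0/3 38): {"cih":[[28,67,36,38,94,45],{"cp":80,"kam":60}],"fql":{"hng":[42,67,70,56],"hzz":[9,66,16,73,29],"q":[90,53]},"vl":22,"y":39}
After op 11 (add /fql/k 21): {"cih":[[28,67,36,38,94,45],{"cp":80,"kam":60}],"fql":{"hng":[42,67,70,56],"hzz":[9,66,16,73,29],"k":21,"q":[90,53]},"vl":22,"y":39}
After op 12 (remove /fql/hng/2): {"cih":[[28,67,36,38,94,45],{"cp":80,"kam":60}],"fql":{"hng":[42,67,56],"hzz":[9,66,16,73,29],"k":21,"q":[90,53]},"vl":22,"y":39}
After op 13 (replace /fql/hzz/4 87): {"cih":[[28,67,36,38,94,45],{"cp":80,"kam":60}],"fql":{"hng":[42,67,56],"hzz":[9,66,16,73,87],"k":21,"q":[90,53]},"vl":22,"y":39}
After op 14 (replace /cih/0 49): {"cih":[49,{"cp":80,"kam":60}],"fql":{"hng":[42,67,56],"hzz":[9,66,16,73,87],"k":21,"q":[90,53]},"vl":22,"y":39}
After op 15 (replace /vl 10): {"cih":[49,{"cp":80,"kam":60}],"fql":{"hng":[42,67,56],"hzz":[9,66,16,73,87],"k":21,"q":[90,53]},"vl":10,"y":39}
After op 16 (replace /fql/hng/2 19): {"cih":[49,{"cp":80,"kam":60}],"fql":{"hng":[42,67,19],"hzz":[9,66,16,73,87],"k":21,"q":[90,53]},"vl":10,"y":39}
After op 17 (add /cih/1/i 50): {"cih":[49,{"cp":80,"i":50,"kam":60}],"fql":{"hng":[42,67,19],"hzz":[9,66,16,73,87],"k":21,"q":[90,53]},"vl":10,"y":39}
After op 18 (add /iq 71): {"cih":[49,{"cp":80,"i":50,"kam":60}],"fql":{"hng":[42,67,19],"hzz":[9,66,16,73,87],"k":21,"q":[90,53]},"iq":71,"vl":10,"y":39}
After op 19 (remove /cih/0): {"cih":[{"cp":80,"i":50,"kam":60}],"fql":{"hng":[42,67,19],"hzz":[9,66,16,73,87],"k":21,"q":[90,53]},"iq":71,"vl":10,"y":39}
After op 20 (add /cih/0 3): {"cih":[3,{"cp":80,"i":50,"kam":60}],"fql":{"hng":[42,67,19],"hzz":[9,66,16,73,87],"k":21,"q":[90,53]},"iq":71,"vl":10,"y":39}
After op 21 (replace /cih 72): {"cih":72,"fql":{"hng":[42,67,19],"hzz":[9,66,16,73,87],"k":21,"q":[90,53]},"iq":71,"vl":10,"y":39}
After op 22 (replace /fql/hzz/0 58): {"cih":72,"fql":{"hng":[42,67,19],"hzz":[58,66,16,73,87],"k":21,"q":[90,53]},"iq":71,"vl":10,"y":39}
After op 23 (remove /fql/hng/1): {"cih":72,"fql":{"hng":[42,19],"hzz":[58,66,16,73,87],"k":21,"q":[90,53]},"iq":71,"vl":10,"y":39}
After op 24 (remove /vl): {"cih":72,"fql":{"hng":[42,19],"hzz":[58,66,16,73,87],"k":21,"q":[90,53]},"iq":71,"y":39}
Size at path /fql/hng: 2

Answer: 2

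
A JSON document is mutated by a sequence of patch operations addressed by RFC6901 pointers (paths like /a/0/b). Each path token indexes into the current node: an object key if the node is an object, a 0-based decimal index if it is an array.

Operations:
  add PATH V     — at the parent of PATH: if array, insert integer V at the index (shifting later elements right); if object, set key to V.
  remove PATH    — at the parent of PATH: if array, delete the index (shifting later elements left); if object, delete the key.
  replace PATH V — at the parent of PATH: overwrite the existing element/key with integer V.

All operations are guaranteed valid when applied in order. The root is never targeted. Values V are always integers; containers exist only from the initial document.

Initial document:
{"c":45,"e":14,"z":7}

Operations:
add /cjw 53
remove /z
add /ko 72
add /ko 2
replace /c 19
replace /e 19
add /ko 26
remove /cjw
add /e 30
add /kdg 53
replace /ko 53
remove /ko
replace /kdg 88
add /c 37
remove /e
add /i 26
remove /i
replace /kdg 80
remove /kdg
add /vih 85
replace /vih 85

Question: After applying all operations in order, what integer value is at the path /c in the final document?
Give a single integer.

After op 1 (add /cjw 53): {"c":45,"cjw":53,"e":14,"z":7}
After op 2 (remove /z): {"c":45,"cjw":53,"e":14}
After op 3 (add /ko 72): {"c":45,"cjw":53,"e":14,"ko":72}
After op 4 (add /ko 2): {"c":45,"cjw":53,"e":14,"ko":2}
After op 5 (replace /c 19): {"c":19,"cjw":53,"e":14,"ko":2}
After op 6 (replace /e 19): {"c":19,"cjw":53,"e":19,"ko":2}
After op 7 (add /ko 26): {"c":19,"cjw":53,"e":19,"ko":26}
After op 8 (remove /cjw): {"c":19,"e":19,"ko":26}
After op 9 (add /e 30): {"c":19,"e":30,"ko":26}
After op 10 (add /kdg 53): {"c":19,"e":30,"kdg":53,"ko":26}
After op 11 (replace /ko 53): {"c":19,"e":30,"kdg":53,"ko":53}
After op 12 (remove /ko): {"c":19,"e":30,"kdg":53}
After op 13 (replace /kdg 88): {"c":19,"e":30,"kdg":88}
After op 14 (add /c 37): {"c":37,"e":30,"kdg":88}
After op 15 (remove /e): {"c":37,"kdg":88}
After op 16 (add /i 26): {"c":37,"i":26,"kdg":88}
After op 17 (remove /i): {"c":37,"kdg":88}
After op 18 (replace /kdg 80): {"c":37,"kdg":80}
After op 19 (remove /kdg): {"c":37}
After op 20 (add /vih 85): {"c":37,"vih":85}
After op 21 (replace /vih 85): {"c":37,"vih":85}
Value at /c: 37

Answer: 37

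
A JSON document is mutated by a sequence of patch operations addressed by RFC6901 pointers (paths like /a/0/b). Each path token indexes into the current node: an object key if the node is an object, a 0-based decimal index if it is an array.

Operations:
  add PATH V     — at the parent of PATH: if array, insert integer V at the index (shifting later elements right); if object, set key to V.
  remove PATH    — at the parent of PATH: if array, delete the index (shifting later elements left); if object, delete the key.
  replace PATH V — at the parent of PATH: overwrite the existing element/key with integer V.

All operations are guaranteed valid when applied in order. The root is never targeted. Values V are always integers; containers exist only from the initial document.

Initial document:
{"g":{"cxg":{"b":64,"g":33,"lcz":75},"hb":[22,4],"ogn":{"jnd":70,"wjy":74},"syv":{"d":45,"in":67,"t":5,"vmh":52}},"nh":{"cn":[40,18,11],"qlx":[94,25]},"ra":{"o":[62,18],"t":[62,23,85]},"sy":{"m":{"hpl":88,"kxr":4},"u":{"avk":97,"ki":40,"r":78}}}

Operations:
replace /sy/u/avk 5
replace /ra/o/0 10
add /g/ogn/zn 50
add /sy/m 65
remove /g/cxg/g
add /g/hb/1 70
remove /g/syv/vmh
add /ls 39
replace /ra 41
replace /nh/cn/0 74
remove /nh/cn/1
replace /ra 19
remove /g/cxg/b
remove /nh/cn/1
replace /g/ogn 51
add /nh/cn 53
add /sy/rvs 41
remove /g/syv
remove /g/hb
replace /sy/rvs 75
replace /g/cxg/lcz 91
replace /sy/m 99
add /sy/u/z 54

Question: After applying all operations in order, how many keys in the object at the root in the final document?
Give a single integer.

After op 1 (replace /sy/u/avk 5): {"g":{"cxg":{"b":64,"g":33,"lcz":75},"hb":[22,4],"ogn":{"jnd":70,"wjy":74},"syv":{"d":45,"in":67,"t":5,"vmh":52}},"nh":{"cn":[40,18,11],"qlx":[94,25]},"ra":{"o":[62,18],"t":[62,23,85]},"sy":{"m":{"hpl":88,"kxr":4},"u":{"avk":5,"ki":40,"r":78}}}
After op 2 (replace /ra/o/0 10): {"g":{"cxg":{"b":64,"g":33,"lcz":75},"hb":[22,4],"ogn":{"jnd":70,"wjy":74},"syv":{"d":45,"in":67,"t":5,"vmh":52}},"nh":{"cn":[40,18,11],"qlx":[94,25]},"ra":{"o":[10,18],"t":[62,23,85]},"sy":{"m":{"hpl":88,"kxr":4},"u":{"avk":5,"ki":40,"r":78}}}
After op 3 (add /g/ogn/zn 50): {"g":{"cxg":{"b":64,"g":33,"lcz":75},"hb":[22,4],"ogn":{"jnd":70,"wjy":74,"zn":50},"syv":{"d":45,"in":67,"t":5,"vmh":52}},"nh":{"cn":[40,18,11],"qlx":[94,25]},"ra":{"o":[10,18],"t":[62,23,85]},"sy":{"m":{"hpl":88,"kxr":4},"u":{"avk":5,"ki":40,"r":78}}}
After op 4 (add /sy/m 65): {"g":{"cxg":{"b":64,"g":33,"lcz":75},"hb":[22,4],"ogn":{"jnd":70,"wjy":74,"zn":50},"syv":{"d":45,"in":67,"t":5,"vmh":52}},"nh":{"cn":[40,18,11],"qlx":[94,25]},"ra":{"o":[10,18],"t":[62,23,85]},"sy":{"m":65,"u":{"avk":5,"ki":40,"r":78}}}
After op 5 (remove /g/cxg/g): {"g":{"cxg":{"b":64,"lcz":75},"hb":[22,4],"ogn":{"jnd":70,"wjy":74,"zn":50},"syv":{"d":45,"in":67,"t":5,"vmh":52}},"nh":{"cn":[40,18,11],"qlx":[94,25]},"ra":{"o":[10,18],"t":[62,23,85]},"sy":{"m":65,"u":{"avk":5,"ki":40,"r":78}}}
After op 6 (add /g/hb/1 70): {"g":{"cxg":{"b":64,"lcz":75},"hb":[22,70,4],"ogn":{"jnd":70,"wjy":74,"zn":50},"syv":{"d":45,"in":67,"t":5,"vmh":52}},"nh":{"cn":[40,18,11],"qlx":[94,25]},"ra":{"o":[10,18],"t":[62,23,85]},"sy":{"m":65,"u":{"avk":5,"ki":40,"r":78}}}
After op 7 (remove /g/syv/vmh): {"g":{"cxg":{"b":64,"lcz":75},"hb":[22,70,4],"ogn":{"jnd":70,"wjy":74,"zn":50},"syv":{"d":45,"in":67,"t":5}},"nh":{"cn":[40,18,11],"qlx":[94,25]},"ra":{"o":[10,18],"t":[62,23,85]},"sy":{"m":65,"u":{"avk":5,"ki":40,"r":78}}}
After op 8 (add /ls 39): {"g":{"cxg":{"b":64,"lcz":75},"hb":[22,70,4],"ogn":{"jnd":70,"wjy":74,"zn":50},"syv":{"d":45,"in":67,"t":5}},"ls":39,"nh":{"cn":[40,18,11],"qlx":[94,25]},"ra":{"o":[10,18],"t":[62,23,85]},"sy":{"m":65,"u":{"avk":5,"ki":40,"r":78}}}
After op 9 (replace /ra 41): {"g":{"cxg":{"b":64,"lcz":75},"hb":[22,70,4],"ogn":{"jnd":70,"wjy":74,"zn":50},"syv":{"d":45,"in":67,"t":5}},"ls":39,"nh":{"cn":[40,18,11],"qlx":[94,25]},"ra":41,"sy":{"m":65,"u":{"avk":5,"ki":40,"r":78}}}
After op 10 (replace /nh/cn/0 74): {"g":{"cxg":{"b":64,"lcz":75},"hb":[22,70,4],"ogn":{"jnd":70,"wjy":74,"zn":50},"syv":{"d":45,"in":67,"t":5}},"ls":39,"nh":{"cn":[74,18,11],"qlx":[94,25]},"ra":41,"sy":{"m":65,"u":{"avk":5,"ki":40,"r":78}}}
After op 11 (remove /nh/cn/1): {"g":{"cxg":{"b":64,"lcz":75},"hb":[22,70,4],"ogn":{"jnd":70,"wjy":74,"zn":50},"syv":{"d":45,"in":67,"t":5}},"ls":39,"nh":{"cn":[74,11],"qlx":[94,25]},"ra":41,"sy":{"m":65,"u":{"avk":5,"ki":40,"r":78}}}
After op 12 (replace /ra 19): {"g":{"cxg":{"b":64,"lcz":75},"hb":[22,70,4],"ogn":{"jnd":70,"wjy":74,"zn":50},"syv":{"d":45,"in":67,"t":5}},"ls":39,"nh":{"cn":[74,11],"qlx":[94,25]},"ra":19,"sy":{"m":65,"u":{"avk":5,"ki":40,"r":78}}}
After op 13 (remove /g/cxg/b): {"g":{"cxg":{"lcz":75},"hb":[22,70,4],"ogn":{"jnd":70,"wjy":74,"zn":50},"syv":{"d":45,"in":67,"t":5}},"ls":39,"nh":{"cn":[74,11],"qlx":[94,25]},"ra":19,"sy":{"m":65,"u":{"avk":5,"ki":40,"r":78}}}
After op 14 (remove /nh/cn/1): {"g":{"cxg":{"lcz":75},"hb":[22,70,4],"ogn":{"jnd":70,"wjy":74,"zn":50},"syv":{"d":45,"in":67,"t":5}},"ls":39,"nh":{"cn":[74],"qlx":[94,25]},"ra":19,"sy":{"m":65,"u":{"avk":5,"ki":40,"r":78}}}
After op 15 (replace /g/ogn 51): {"g":{"cxg":{"lcz":75},"hb":[22,70,4],"ogn":51,"syv":{"d":45,"in":67,"t":5}},"ls":39,"nh":{"cn":[74],"qlx":[94,25]},"ra":19,"sy":{"m":65,"u":{"avk":5,"ki":40,"r":78}}}
After op 16 (add /nh/cn 53): {"g":{"cxg":{"lcz":75},"hb":[22,70,4],"ogn":51,"syv":{"d":45,"in":67,"t":5}},"ls":39,"nh":{"cn":53,"qlx":[94,25]},"ra":19,"sy":{"m":65,"u":{"avk":5,"ki":40,"r":78}}}
After op 17 (add /sy/rvs 41): {"g":{"cxg":{"lcz":75},"hb":[22,70,4],"ogn":51,"syv":{"d":45,"in":67,"t":5}},"ls":39,"nh":{"cn":53,"qlx":[94,25]},"ra":19,"sy":{"m":65,"rvs":41,"u":{"avk":5,"ki":40,"r":78}}}
After op 18 (remove /g/syv): {"g":{"cxg":{"lcz":75},"hb":[22,70,4],"ogn":51},"ls":39,"nh":{"cn":53,"qlx":[94,25]},"ra":19,"sy":{"m":65,"rvs":41,"u":{"avk":5,"ki":40,"r":78}}}
After op 19 (remove /g/hb): {"g":{"cxg":{"lcz":75},"ogn":51},"ls":39,"nh":{"cn":53,"qlx":[94,25]},"ra":19,"sy":{"m":65,"rvs":41,"u":{"avk":5,"ki":40,"r":78}}}
After op 20 (replace /sy/rvs 75): {"g":{"cxg":{"lcz":75},"ogn":51},"ls":39,"nh":{"cn":53,"qlx":[94,25]},"ra":19,"sy":{"m":65,"rvs":75,"u":{"avk":5,"ki":40,"r":78}}}
After op 21 (replace /g/cxg/lcz 91): {"g":{"cxg":{"lcz":91},"ogn":51},"ls":39,"nh":{"cn":53,"qlx":[94,25]},"ra":19,"sy":{"m":65,"rvs":75,"u":{"avk":5,"ki":40,"r":78}}}
After op 22 (replace /sy/m 99): {"g":{"cxg":{"lcz":91},"ogn":51},"ls":39,"nh":{"cn":53,"qlx":[94,25]},"ra":19,"sy":{"m":99,"rvs":75,"u":{"avk":5,"ki":40,"r":78}}}
After op 23 (add /sy/u/z 54): {"g":{"cxg":{"lcz":91},"ogn":51},"ls":39,"nh":{"cn":53,"qlx":[94,25]},"ra":19,"sy":{"m":99,"rvs":75,"u":{"avk":5,"ki":40,"r":78,"z":54}}}
Size at the root: 5

Answer: 5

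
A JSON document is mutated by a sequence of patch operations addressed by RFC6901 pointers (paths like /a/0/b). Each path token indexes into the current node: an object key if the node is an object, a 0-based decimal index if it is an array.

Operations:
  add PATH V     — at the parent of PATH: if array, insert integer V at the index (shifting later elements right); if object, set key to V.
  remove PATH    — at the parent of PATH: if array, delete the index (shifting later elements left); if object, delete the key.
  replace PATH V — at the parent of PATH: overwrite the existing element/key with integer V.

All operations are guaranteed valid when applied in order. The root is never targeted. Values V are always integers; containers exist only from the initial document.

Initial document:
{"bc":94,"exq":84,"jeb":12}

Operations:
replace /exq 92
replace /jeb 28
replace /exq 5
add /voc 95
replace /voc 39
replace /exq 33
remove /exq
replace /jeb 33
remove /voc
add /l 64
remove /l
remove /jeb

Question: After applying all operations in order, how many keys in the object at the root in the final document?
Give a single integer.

After op 1 (replace /exq 92): {"bc":94,"exq":92,"jeb":12}
After op 2 (replace /jeb 28): {"bc":94,"exq":92,"jeb":28}
After op 3 (replace /exq 5): {"bc":94,"exq":5,"jeb":28}
After op 4 (add /voc 95): {"bc":94,"exq":5,"jeb":28,"voc":95}
After op 5 (replace /voc 39): {"bc":94,"exq":5,"jeb":28,"voc":39}
After op 6 (replace /exq 33): {"bc":94,"exq":33,"jeb":28,"voc":39}
After op 7 (remove /exq): {"bc":94,"jeb":28,"voc":39}
After op 8 (replace /jeb 33): {"bc":94,"jeb":33,"voc":39}
After op 9 (remove /voc): {"bc":94,"jeb":33}
After op 10 (add /l 64): {"bc":94,"jeb":33,"l":64}
After op 11 (remove /l): {"bc":94,"jeb":33}
After op 12 (remove /jeb): {"bc":94}
Size at the root: 1

Answer: 1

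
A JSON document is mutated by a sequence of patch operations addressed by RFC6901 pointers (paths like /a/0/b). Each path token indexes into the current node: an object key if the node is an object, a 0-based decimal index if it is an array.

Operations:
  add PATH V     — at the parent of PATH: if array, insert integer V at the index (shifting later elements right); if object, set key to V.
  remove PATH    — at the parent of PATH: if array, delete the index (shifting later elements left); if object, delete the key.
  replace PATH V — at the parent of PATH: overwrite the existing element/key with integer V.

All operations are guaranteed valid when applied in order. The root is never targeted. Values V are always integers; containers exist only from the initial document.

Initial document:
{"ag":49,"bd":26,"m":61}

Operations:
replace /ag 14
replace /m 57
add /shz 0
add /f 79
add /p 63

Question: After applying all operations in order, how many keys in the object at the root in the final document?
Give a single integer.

After op 1 (replace /ag 14): {"ag":14,"bd":26,"m":61}
After op 2 (replace /m 57): {"ag":14,"bd":26,"m":57}
After op 3 (add /shz 0): {"ag":14,"bd":26,"m":57,"shz":0}
After op 4 (add /f 79): {"ag":14,"bd":26,"f":79,"m":57,"shz":0}
After op 5 (add /p 63): {"ag":14,"bd":26,"f":79,"m":57,"p":63,"shz":0}
Size at the root: 6

Answer: 6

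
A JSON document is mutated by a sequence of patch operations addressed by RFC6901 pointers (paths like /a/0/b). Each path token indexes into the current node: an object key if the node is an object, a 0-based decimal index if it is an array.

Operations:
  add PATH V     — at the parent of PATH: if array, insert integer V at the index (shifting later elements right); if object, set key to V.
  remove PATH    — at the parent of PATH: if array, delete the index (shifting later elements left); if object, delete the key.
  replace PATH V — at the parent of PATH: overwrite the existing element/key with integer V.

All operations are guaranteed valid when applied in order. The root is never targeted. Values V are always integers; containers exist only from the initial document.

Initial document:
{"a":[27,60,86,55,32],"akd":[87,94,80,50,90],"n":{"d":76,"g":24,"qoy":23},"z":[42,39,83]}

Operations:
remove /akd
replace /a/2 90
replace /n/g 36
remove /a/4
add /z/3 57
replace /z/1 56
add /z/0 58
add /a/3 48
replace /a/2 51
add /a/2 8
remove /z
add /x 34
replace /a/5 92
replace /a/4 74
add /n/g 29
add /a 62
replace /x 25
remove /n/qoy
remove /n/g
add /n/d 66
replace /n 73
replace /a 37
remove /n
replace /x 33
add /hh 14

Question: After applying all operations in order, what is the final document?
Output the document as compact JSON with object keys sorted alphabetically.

After op 1 (remove /akd): {"a":[27,60,86,55,32],"n":{"d":76,"g":24,"qoy":23},"z":[42,39,83]}
After op 2 (replace /a/2 90): {"a":[27,60,90,55,32],"n":{"d":76,"g":24,"qoy":23},"z":[42,39,83]}
After op 3 (replace /n/g 36): {"a":[27,60,90,55,32],"n":{"d":76,"g":36,"qoy":23},"z":[42,39,83]}
After op 4 (remove /a/4): {"a":[27,60,90,55],"n":{"d":76,"g":36,"qoy":23},"z":[42,39,83]}
After op 5 (add /z/3 57): {"a":[27,60,90,55],"n":{"d":76,"g":36,"qoy":23},"z":[42,39,83,57]}
After op 6 (replace /z/1 56): {"a":[27,60,90,55],"n":{"d":76,"g":36,"qoy":23},"z":[42,56,83,57]}
After op 7 (add /z/0 58): {"a":[27,60,90,55],"n":{"d":76,"g":36,"qoy":23},"z":[58,42,56,83,57]}
After op 8 (add /a/3 48): {"a":[27,60,90,48,55],"n":{"d":76,"g":36,"qoy":23},"z":[58,42,56,83,57]}
After op 9 (replace /a/2 51): {"a":[27,60,51,48,55],"n":{"d":76,"g":36,"qoy":23},"z":[58,42,56,83,57]}
After op 10 (add /a/2 8): {"a":[27,60,8,51,48,55],"n":{"d":76,"g":36,"qoy":23},"z":[58,42,56,83,57]}
After op 11 (remove /z): {"a":[27,60,8,51,48,55],"n":{"d":76,"g":36,"qoy":23}}
After op 12 (add /x 34): {"a":[27,60,8,51,48,55],"n":{"d":76,"g":36,"qoy":23},"x":34}
After op 13 (replace /a/5 92): {"a":[27,60,8,51,48,92],"n":{"d":76,"g":36,"qoy":23},"x":34}
After op 14 (replace /a/4 74): {"a":[27,60,8,51,74,92],"n":{"d":76,"g":36,"qoy":23},"x":34}
After op 15 (add /n/g 29): {"a":[27,60,8,51,74,92],"n":{"d":76,"g":29,"qoy":23},"x":34}
After op 16 (add /a 62): {"a":62,"n":{"d":76,"g":29,"qoy":23},"x":34}
After op 17 (replace /x 25): {"a":62,"n":{"d":76,"g":29,"qoy":23},"x":25}
After op 18 (remove /n/qoy): {"a":62,"n":{"d":76,"g":29},"x":25}
After op 19 (remove /n/g): {"a":62,"n":{"d":76},"x":25}
After op 20 (add /n/d 66): {"a":62,"n":{"d":66},"x":25}
After op 21 (replace /n 73): {"a":62,"n":73,"x":25}
After op 22 (replace /a 37): {"a":37,"n":73,"x":25}
After op 23 (remove /n): {"a":37,"x":25}
After op 24 (replace /x 33): {"a":37,"x":33}
After op 25 (add /hh 14): {"a":37,"hh":14,"x":33}

Answer: {"a":37,"hh":14,"x":33}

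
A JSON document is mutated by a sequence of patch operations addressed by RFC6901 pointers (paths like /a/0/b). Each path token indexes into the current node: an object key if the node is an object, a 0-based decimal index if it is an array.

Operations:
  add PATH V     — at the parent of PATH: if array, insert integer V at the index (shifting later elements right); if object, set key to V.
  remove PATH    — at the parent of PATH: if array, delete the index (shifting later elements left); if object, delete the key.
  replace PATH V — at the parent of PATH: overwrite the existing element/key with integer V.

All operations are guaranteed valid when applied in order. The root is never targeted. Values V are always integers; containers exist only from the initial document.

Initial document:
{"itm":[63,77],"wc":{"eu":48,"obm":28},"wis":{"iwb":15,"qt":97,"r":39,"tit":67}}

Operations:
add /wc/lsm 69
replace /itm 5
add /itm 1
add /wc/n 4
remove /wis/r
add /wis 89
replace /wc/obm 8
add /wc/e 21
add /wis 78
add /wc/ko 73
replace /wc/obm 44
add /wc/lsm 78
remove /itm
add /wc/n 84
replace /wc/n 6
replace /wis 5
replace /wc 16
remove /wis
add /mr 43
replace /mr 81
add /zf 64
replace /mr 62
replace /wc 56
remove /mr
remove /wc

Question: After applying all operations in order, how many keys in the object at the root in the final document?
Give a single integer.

After op 1 (add /wc/lsm 69): {"itm":[63,77],"wc":{"eu":48,"lsm":69,"obm":28},"wis":{"iwb":15,"qt":97,"r":39,"tit":67}}
After op 2 (replace /itm 5): {"itm":5,"wc":{"eu":48,"lsm":69,"obm":28},"wis":{"iwb":15,"qt":97,"r":39,"tit":67}}
After op 3 (add /itm 1): {"itm":1,"wc":{"eu":48,"lsm":69,"obm":28},"wis":{"iwb":15,"qt":97,"r":39,"tit":67}}
After op 4 (add /wc/n 4): {"itm":1,"wc":{"eu":48,"lsm":69,"n":4,"obm":28},"wis":{"iwb":15,"qt":97,"r":39,"tit":67}}
After op 5 (remove /wis/r): {"itm":1,"wc":{"eu":48,"lsm":69,"n":4,"obm":28},"wis":{"iwb":15,"qt":97,"tit":67}}
After op 6 (add /wis 89): {"itm":1,"wc":{"eu":48,"lsm":69,"n":4,"obm":28},"wis":89}
After op 7 (replace /wc/obm 8): {"itm":1,"wc":{"eu":48,"lsm":69,"n":4,"obm":8},"wis":89}
After op 8 (add /wc/e 21): {"itm":1,"wc":{"e":21,"eu":48,"lsm":69,"n":4,"obm":8},"wis":89}
After op 9 (add /wis 78): {"itm":1,"wc":{"e":21,"eu":48,"lsm":69,"n":4,"obm":8},"wis":78}
After op 10 (add /wc/ko 73): {"itm":1,"wc":{"e":21,"eu":48,"ko":73,"lsm":69,"n":4,"obm":8},"wis":78}
After op 11 (replace /wc/obm 44): {"itm":1,"wc":{"e":21,"eu":48,"ko":73,"lsm":69,"n":4,"obm":44},"wis":78}
After op 12 (add /wc/lsm 78): {"itm":1,"wc":{"e":21,"eu":48,"ko":73,"lsm":78,"n":4,"obm":44},"wis":78}
After op 13 (remove /itm): {"wc":{"e":21,"eu":48,"ko":73,"lsm":78,"n":4,"obm":44},"wis":78}
After op 14 (add /wc/n 84): {"wc":{"e":21,"eu":48,"ko":73,"lsm":78,"n":84,"obm":44},"wis":78}
After op 15 (replace /wc/n 6): {"wc":{"e":21,"eu":48,"ko":73,"lsm":78,"n":6,"obm":44},"wis":78}
After op 16 (replace /wis 5): {"wc":{"e":21,"eu":48,"ko":73,"lsm":78,"n":6,"obm":44},"wis":5}
After op 17 (replace /wc 16): {"wc":16,"wis":5}
After op 18 (remove /wis): {"wc":16}
After op 19 (add /mr 43): {"mr":43,"wc":16}
After op 20 (replace /mr 81): {"mr":81,"wc":16}
After op 21 (add /zf 64): {"mr":81,"wc":16,"zf":64}
After op 22 (replace /mr 62): {"mr":62,"wc":16,"zf":64}
After op 23 (replace /wc 56): {"mr":62,"wc":56,"zf":64}
After op 24 (remove /mr): {"wc":56,"zf":64}
After op 25 (remove /wc): {"zf":64}
Size at the root: 1

Answer: 1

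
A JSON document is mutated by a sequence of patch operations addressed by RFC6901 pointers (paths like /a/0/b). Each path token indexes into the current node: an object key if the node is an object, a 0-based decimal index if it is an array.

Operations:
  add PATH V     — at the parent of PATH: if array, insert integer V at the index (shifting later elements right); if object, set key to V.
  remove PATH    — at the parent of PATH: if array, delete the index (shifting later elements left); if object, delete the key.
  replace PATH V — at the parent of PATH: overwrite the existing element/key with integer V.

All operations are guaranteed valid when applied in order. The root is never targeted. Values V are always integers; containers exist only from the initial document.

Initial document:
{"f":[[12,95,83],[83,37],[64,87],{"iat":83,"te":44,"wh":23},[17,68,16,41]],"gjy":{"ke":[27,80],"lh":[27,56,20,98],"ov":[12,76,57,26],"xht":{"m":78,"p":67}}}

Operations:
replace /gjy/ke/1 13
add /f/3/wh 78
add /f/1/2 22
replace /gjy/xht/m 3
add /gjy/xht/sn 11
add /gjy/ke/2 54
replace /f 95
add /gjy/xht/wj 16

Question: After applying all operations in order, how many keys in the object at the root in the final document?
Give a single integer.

Answer: 2

Derivation:
After op 1 (replace /gjy/ke/1 13): {"f":[[12,95,83],[83,37],[64,87],{"iat":83,"te":44,"wh":23},[17,68,16,41]],"gjy":{"ke":[27,13],"lh":[27,56,20,98],"ov":[12,76,57,26],"xht":{"m":78,"p":67}}}
After op 2 (add /f/3/wh 78): {"f":[[12,95,83],[83,37],[64,87],{"iat":83,"te":44,"wh":78},[17,68,16,41]],"gjy":{"ke":[27,13],"lh":[27,56,20,98],"ov":[12,76,57,26],"xht":{"m":78,"p":67}}}
After op 3 (add /f/1/2 22): {"f":[[12,95,83],[83,37,22],[64,87],{"iat":83,"te":44,"wh":78},[17,68,16,41]],"gjy":{"ke":[27,13],"lh":[27,56,20,98],"ov":[12,76,57,26],"xht":{"m":78,"p":67}}}
After op 4 (replace /gjy/xht/m 3): {"f":[[12,95,83],[83,37,22],[64,87],{"iat":83,"te":44,"wh":78},[17,68,16,41]],"gjy":{"ke":[27,13],"lh":[27,56,20,98],"ov":[12,76,57,26],"xht":{"m":3,"p":67}}}
After op 5 (add /gjy/xht/sn 11): {"f":[[12,95,83],[83,37,22],[64,87],{"iat":83,"te":44,"wh":78},[17,68,16,41]],"gjy":{"ke":[27,13],"lh":[27,56,20,98],"ov":[12,76,57,26],"xht":{"m":3,"p":67,"sn":11}}}
After op 6 (add /gjy/ke/2 54): {"f":[[12,95,83],[83,37,22],[64,87],{"iat":83,"te":44,"wh":78},[17,68,16,41]],"gjy":{"ke":[27,13,54],"lh":[27,56,20,98],"ov":[12,76,57,26],"xht":{"m":3,"p":67,"sn":11}}}
After op 7 (replace /f 95): {"f":95,"gjy":{"ke":[27,13,54],"lh":[27,56,20,98],"ov":[12,76,57,26],"xht":{"m":3,"p":67,"sn":11}}}
After op 8 (add /gjy/xht/wj 16): {"f":95,"gjy":{"ke":[27,13,54],"lh":[27,56,20,98],"ov":[12,76,57,26],"xht":{"m":3,"p":67,"sn":11,"wj":16}}}
Size at the root: 2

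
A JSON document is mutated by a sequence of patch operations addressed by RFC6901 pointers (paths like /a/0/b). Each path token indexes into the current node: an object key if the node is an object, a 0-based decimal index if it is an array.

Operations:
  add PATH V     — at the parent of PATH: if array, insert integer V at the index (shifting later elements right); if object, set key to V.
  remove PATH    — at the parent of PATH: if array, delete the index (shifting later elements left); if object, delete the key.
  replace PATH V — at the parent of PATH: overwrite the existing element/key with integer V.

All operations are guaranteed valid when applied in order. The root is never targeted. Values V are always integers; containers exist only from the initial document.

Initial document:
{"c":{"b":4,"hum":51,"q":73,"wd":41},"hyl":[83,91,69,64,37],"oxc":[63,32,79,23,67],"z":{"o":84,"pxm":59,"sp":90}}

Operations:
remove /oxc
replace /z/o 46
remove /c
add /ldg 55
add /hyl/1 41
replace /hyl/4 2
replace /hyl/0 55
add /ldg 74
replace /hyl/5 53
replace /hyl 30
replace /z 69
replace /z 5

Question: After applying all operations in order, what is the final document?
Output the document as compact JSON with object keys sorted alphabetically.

Answer: {"hyl":30,"ldg":74,"z":5}

Derivation:
After op 1 (remove /oxc): {"c":{"b":4,"hum":51,"q":73,"wd":41},"hyl":[83,91,69,64,37],"z":{"o":84,"pxm":59,"sp":90}}
After op 2 (replace /z/o 46): {"c":{"b":4,"hum":51,"q":73,"wd":41},"hyl":[83,91,69,64,37],"z":{"o":46,"pxm":59,"sp":90}}
After op 3 (remove /c): {"hyl":[83,91,69,64,37],"z":{"o":46,"pxm":59,"sp":90}}
After op 4 (add /ldg 55): {"hyl":[83,91,69,64,37],"ldg":55,"z":{"o":46,"pxm":59,"sp":90}}
After op 5 (add /hyl/1 41): {"hyl":[83,41,91,69,64,37],"ldg":55,"z":{"o":46,"pxm":59,"sp":90}}
After op 6 (replace /hyl/4 2): {"hyl":[83,41,91,69,2,37],"ldg":55,"z":{"o":46,"pxm":59,"sp":90}}
After op 7 (replace /hyl/0 55): {"hyl":[55,41,91,69,2,37],"ldg":55,"z":{"o":46,"pxm":59,"sp":90}}
After op 8 (add /ldg 74): {"hyl":[55,41,91,69,2,37],"ldg":74,"z":{"o":46,"pxm":59,"sp":90}}
After op 9 (replace /hyl/5 53): {"hyl":[55,41,91,69,2,53],"ldg":74,"z":{"o":46,"pxm":59,"sp":90}}
After op 10 (replace /hyl 30): {"hyl":30,"ldg":74,"z":{"o":46,"pxm":59,"sp":90}}
After op 11 (replace /z 69): {"hyl":30,"ldg":74,"z":69}
After op 12 (replace /z 5): {"hyl":30,"ldg":74,"z":5}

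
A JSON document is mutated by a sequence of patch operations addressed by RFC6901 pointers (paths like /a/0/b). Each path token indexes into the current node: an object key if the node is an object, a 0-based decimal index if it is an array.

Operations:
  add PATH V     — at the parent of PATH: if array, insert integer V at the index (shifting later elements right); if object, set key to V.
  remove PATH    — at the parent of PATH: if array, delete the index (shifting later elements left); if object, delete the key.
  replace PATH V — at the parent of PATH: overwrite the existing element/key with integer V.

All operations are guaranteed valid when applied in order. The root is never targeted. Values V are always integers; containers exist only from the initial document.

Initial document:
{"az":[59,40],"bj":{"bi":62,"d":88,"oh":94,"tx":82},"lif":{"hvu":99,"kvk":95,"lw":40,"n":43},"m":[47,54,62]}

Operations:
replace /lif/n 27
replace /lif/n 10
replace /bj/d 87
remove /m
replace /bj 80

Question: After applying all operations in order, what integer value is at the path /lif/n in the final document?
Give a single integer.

After op 1 (replace /lif/n 27): {"az":[59,40],"bj":{"bi":62,"d":88,"oh":94,"tx":82},"lif":{"hvu":99,"kvk":95,"lw":40,"n":27},"m":[47,54,62]}
After op 2 (replace /lif/n 10): {"az":[59,40],"bj":{"bi":62,"d":88,"oh":94,"tx":82},"lif":{"hvu":99,"kvk":95,"lw":40,"n":10},"m":[47,54,62]}
After op 3 (replace /bj/d 87): {"az":[59,40],"bj":{"bi":62,"d":87,"oh":94,"tx":82},"lif":{"hvu":99,"kvk":95,"lw":40,"n":10},"m":[47,54,62]}
After op 4 (remove /m): {"az":[59,40],"bj":{"bi":62,"d":87,"oh":94,"tx":82},"lif":{"hvu":99,"kvk":95,"lw":40,"n":10}}
After op 5 (replace /bj 80): {"az":[59,40],"bj":80,"lif":{"hvu":99,"kvk":95,"lw":40,"n":10}}
Value at /lif/n: 10

Answer: 10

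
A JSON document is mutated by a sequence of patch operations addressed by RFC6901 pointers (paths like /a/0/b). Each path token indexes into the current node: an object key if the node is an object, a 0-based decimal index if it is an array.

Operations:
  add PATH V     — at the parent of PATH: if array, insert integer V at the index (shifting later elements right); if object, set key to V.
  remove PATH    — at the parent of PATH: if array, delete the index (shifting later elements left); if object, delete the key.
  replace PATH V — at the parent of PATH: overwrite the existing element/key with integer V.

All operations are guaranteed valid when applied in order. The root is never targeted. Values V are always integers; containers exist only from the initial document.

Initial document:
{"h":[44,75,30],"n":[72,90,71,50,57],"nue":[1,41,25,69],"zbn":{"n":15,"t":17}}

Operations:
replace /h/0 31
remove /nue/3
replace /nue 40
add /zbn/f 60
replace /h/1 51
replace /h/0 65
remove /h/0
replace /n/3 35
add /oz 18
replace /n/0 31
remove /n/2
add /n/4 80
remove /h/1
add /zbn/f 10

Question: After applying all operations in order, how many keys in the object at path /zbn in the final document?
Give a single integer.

Answer: 3

Derivation:
After op 1 (replace /h/0 31): {"h":[31,75,30],"n":[72,90,71,50,57],"nue":[1,41,25,69],"zbn":{"n":15,"t":17}}
After op 2 (remove /nue/3): {"h":[31,75,30],"n":[72,90,71,50,57],"nue":[1,41,25],"zbn":{"n":15,"t":17}}
After op 3 (replace /nue 40): {"h":[31,75,30],"n":[72,90,71,50,57],"nue":40,"zbn":{"n":15,"t":17}}
After op 4 (add /zbn/f 60): {"h":[31,75,30],"n":[72,90,71,50,57],"nue":40,"zbn":{"f":60,"n":15,"t":17}}
After op 5 (replace /h/1 51): {"h":[31,51,30],"n":[72,90,71,50,57],"nue":40,"zbn":{"f":60,"n":15,"t":17}}
After op 6 (replace /h/0 65): {"h":[65,51,30],"n":[72,90,71,50,57],"nue":40,"zbn":{"f":60,"n":15,"t":17}}
After op 7 (remove /h/0): {"h":[51,30],"n":[72,90,71,50,57],"nue":40,"zbn":{"f":60,"n":15,"t":17}}
After op 8 (replace /n/3 35): {"h":[51,30],"n":[72,90,71,35,57],"nue":40,"zbn":{"f":60,"n":15,"t":17}}
After op 9 (add /oz 18): {"h":[51,30],"n":[72,90,71,35,57],"nue":40,"oz":18,"zbn":{"f":60,"n":15,"t":17}}
After op 10 (replace /n/0 31): {"h":[51,30],"n":[31,90,71,35,57],"nue":40,"oz":18,"zbn":{"f":60,"n":15,"t":17}}
After op 11 (remove /n/2): {"h":[51,30],"n":[31,90,35,57],"nue":40,"oz":18,"zbn":{"f":60,"n":15,"t":17}}
After op 12 (add /n/4 80): {"h":[51,30],"n":[31,90,35,57,80],"nue":40,"oz":18,"zbn":{"f":60,"n":15,"t":17}}
After op 13 (remove /h/1): {"h":[51],"n":[31,90,35,57,80],"nue":40,"oz":18,"zbn":{"f":60,"n":15,"t":17}}
After op 14 (add /zbn/f 10): {"h":[51],"n":[31,90,35,57,80],"nue":40,"oz":18,"zbn":{"f":10,"n":15,"t":17}}
Size at path /zbn: 3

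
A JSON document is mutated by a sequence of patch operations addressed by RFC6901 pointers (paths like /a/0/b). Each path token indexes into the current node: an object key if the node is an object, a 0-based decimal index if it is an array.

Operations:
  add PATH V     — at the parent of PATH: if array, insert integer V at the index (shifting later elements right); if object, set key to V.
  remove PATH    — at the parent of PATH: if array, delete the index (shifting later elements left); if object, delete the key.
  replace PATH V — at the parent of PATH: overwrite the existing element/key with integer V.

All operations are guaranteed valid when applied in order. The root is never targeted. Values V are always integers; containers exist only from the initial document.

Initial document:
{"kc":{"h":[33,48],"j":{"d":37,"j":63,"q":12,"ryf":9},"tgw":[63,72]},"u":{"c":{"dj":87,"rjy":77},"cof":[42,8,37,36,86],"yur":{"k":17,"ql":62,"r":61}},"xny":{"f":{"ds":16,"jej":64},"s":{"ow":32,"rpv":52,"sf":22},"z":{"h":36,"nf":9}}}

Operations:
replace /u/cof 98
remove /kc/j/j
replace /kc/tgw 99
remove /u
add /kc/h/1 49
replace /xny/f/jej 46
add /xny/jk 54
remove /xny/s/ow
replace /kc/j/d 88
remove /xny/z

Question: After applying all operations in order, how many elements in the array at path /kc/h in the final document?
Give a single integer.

After op 1 (replace /u/cof 98): {"kc":{"h":[33,48],"j":{"d":37,"j":63,"q":12,"ryf":9},"tgw":[63,72]},"u":{"c":{"dj":87,"rjy":77},"cof":98,"yur":{"k":17,"ql":62,"r":61}},"xny":{"f":{"ds":16,"jej":64},"s":{"ow":32,"rpv":52,"sf":22},"z":{"h":36,"nf":9}}}
After op 2 (remove /kc/j/j): {"kc":{"h":[33,48],"j":{"d":37,"q":12,"ryf":9},"tgw":[63,72]},"u":{"c":{"dj":87,"rjy":77},"cof":98,"yur":{"k":17,"ql":62,"r":61}},"xny":{"f":{"ds":16,"jej":64},"s":{"ow":32,"rpv":52,"sf":22},"z":{"h":36,"nf":9}}}
After op 3 (replace /kc/tgw 99): {"kc":{"h":[33,48],"j":{"d":37,"q":12,"ryf":9},"tgw":99},"u":{"c":{"dj":87,"rjy":77},"cof":98,"yur":{"k":17,"ql":62,"r":61}},"xny":{"f":{"ds":16,"jej":64},"s":{"ow":32,"rpv":52,"sf":22},"z":{"h":36,"nf":9}}}
After op 4 (remove /u): {"kc":{"h":[33,48],"j":{"d":37,"q":12,"ryf":9},"tgw":99},"xny":{"f":{"ds":16,"jej":64},"s":{"ow":32,"rpv":52,"sf":22},"z":{"h":36,"nf":9}}}
After op 5 (add /kc/h/1 49): {"kc":{"h":[33,49,48],"j":{"d":37,"q":12,"ryf":9},"tgw":99},"xny":{"f":{"ds":16,"jej":64},"s":{"ow":32,"rpv":52,"sf":22},"z":{"h":36,"nf":9}}}
After op 6 (replace /xny/f/jej 46): {"kc":{"h":[33,49,48],"j":{"d":37,"q":12,"ryf":9},"tgw":99},"xny":{"f":{"ds":16,"jej":46},"s":{"ow":32,"rpv":52,"sf":22},"z":{"h":36,"nf":9}}}
After op 7 (add /xny/jk 54): {"kc":{"h":[33,49,48],"j":{"d":37,"q":12,"ryf":9},"tgw":99},"xny":{"f":{"ds":16,"jej":46},"jk":54,"s":{"ow":32,"rpv":52,"sf":22},"z":{"h":36,"nf":9}}}
After op 8 (remove /xny/s/ow): {"kc":{"h":[33,49,48],"j":{"d":37,"q":12,"ryf":9},"tgw":99},"xny":{"f":{"ds":16,"jej":46},"jk":54,"s":{"rpv":52,"sf":22},"z":{"h":36,"nf":9}}}
After op 9 (replace /kc/j/d 88): {"kc":{"h":[33,49,48],"j":{"d":88,"q":12,"ryf":9},"tgw":99},"xny":{"f":{"ds":16,"jej":46},"jk":54,"s":{"rpv":52,"sf":22},"z":{"h":36,"nf":9}}}
After op 10 (remove /xny/z): {"kc":{"h":[33,49,48],"j":{"d":88,"q":12,"ryf":9},"tgw":99},"xny":{"f":{"ds":16,"jej":46},"jk":54,"s":{"rpv":52,"sf":22}}}
Size at path /kc/h: 3

Answer: 3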